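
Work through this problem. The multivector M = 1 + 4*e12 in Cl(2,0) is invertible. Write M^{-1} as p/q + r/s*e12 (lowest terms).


M = 1 + 4*e12, where e12^2 = -1.
Since M commutes with its reverse ~M = a - b*e12, M * ~M = a^2 - b^2*e12^2 = a^2 + b^2.
So M^{-1} = ~M / (a^2 + b^2) = (a - b*e12)/(a^2 + b^2).
a^2 + b^2 = 1 + 16 = 17
Scalar part = 1/17 = 1/17
Bivector coeff = -4/17 = -4/17
M^{-1} = 1/17 - 4/17*e12


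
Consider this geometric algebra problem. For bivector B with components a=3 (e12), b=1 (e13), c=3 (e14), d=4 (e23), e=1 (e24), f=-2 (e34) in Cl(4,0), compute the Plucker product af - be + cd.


Plucker relation: af - be + cd
a*f = 3*(-2) = -6
b*e = 1*1 = 1
c*d = 3*4 = 12
af - be + cd = -6 - 1 + 12
= 5


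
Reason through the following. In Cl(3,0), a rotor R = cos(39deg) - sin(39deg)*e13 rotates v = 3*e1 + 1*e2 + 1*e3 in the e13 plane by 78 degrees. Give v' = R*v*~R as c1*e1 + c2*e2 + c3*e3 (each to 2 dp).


Rotor R = cos(39deg) - sin(39deg)*e13
Rotation angle theta = 2 * 39 = 78 degrees in the e13 plane (e1 -> e3).
The component perpendicular to the plane (e2) is invariant: v'_2 = v2 = 1.00
cos(78deg) = 0.2079, sin(78deg) = 0.9781
v'_1 = v1*cos(theta) - v3*sin(theta) = 3*0.2079 - 1*0.9781 = -0.35
v'_3 = v1*sin(theta) + v3*cos(theta) = 3*0.9781 + 1*0.2079 = 3.14
v' = -0.35*e1 + 1.00*e2 + 3.14*e3


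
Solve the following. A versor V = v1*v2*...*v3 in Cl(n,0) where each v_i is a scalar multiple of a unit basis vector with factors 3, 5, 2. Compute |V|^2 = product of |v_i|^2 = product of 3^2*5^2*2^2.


Each vector v_i has |v_i|^2 = s_i^2
Squared scales: 3^2 = 9, 5^2 = 25, 2^2 = 4
|V|^2 = 9 * 25 * 4
= 900


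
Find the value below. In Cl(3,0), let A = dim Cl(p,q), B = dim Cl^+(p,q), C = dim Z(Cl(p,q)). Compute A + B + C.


n = 3 + 0 = 3
Total dim = 2^3 = 8
Even subalgebra dim = 2^2 = 4
n is odd, so center dim = 2
Sum = 8 + 4 + 2 = 14


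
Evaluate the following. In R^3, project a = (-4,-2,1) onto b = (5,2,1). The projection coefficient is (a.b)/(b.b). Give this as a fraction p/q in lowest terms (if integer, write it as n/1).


Projection coefficient = (a . b) / (b . b)
a . b = (-4)*5 + (-2)*2 + 1*1
= -20 + (-4) + 1 = -23
b . b = 5^2 + 2^2 + 1^2
= 25 + 4 + 1 = 30
Coefficient = -23/30
In lowest terms: -23/30


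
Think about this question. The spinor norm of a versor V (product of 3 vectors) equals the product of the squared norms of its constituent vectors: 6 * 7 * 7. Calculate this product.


Spinor norm N(V) = |v1|^2 * |v2|^2 * ... * |v3|^2
= 6 * 7 * 7
Running product: 6, 42, 294
N(V) = 294


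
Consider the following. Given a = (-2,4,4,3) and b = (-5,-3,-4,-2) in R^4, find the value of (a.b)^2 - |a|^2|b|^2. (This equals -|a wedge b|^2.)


a . b = (-2)*(-5) + 4*(-3) + 4*(-4) + 3*(-2)
= 10 + (-12) + (-16) + (-6) = -24
|a|^2 = (-2)^2 + 4^2 + 4^2 + 3^2 = 45
|b|^2 = (-5)^2 + (-3)^2 + (-4)^2 + (-2)^2 = 54
(a.b)^2 = (-24)^2 = 576
|a|^2 * |b|^2 = 45 * 54 = 2430
Result = 576 - 2430 = -1854


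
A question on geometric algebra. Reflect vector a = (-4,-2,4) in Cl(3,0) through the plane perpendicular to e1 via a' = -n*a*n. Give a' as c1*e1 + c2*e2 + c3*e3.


Reflection formula: a' = -n*a*n, with n = e1 (unit vector, n^2 = 1).
For reflection through hyperplane perp to e1:
The component along e1 flips sign, others stay.
a = (-4, -2, 4)
a' = (4, -2, 4)
a' = 4*e1 - 2*e2 + 4*e3


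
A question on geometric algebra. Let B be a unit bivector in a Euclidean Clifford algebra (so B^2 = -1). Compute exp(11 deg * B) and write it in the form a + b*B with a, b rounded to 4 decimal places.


For a unit bivector B with B^2 = -1, the exponential series gives
e^(theta*B) = cos(theta) + sin(theta)*B (the GA analogue of Euler's formula).
theta = 11 degrees = 0.191986 rad
cos(11 deg) = 0.9816
sin(11 deg) = 0.1908
exp(theta*B) = 0.9816 + 0.1908*B


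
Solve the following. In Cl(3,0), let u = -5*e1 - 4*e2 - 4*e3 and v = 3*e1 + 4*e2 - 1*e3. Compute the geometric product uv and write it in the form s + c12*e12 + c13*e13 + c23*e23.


In Cl(3,0): e_i^2 = 1, e_ie_j = -e_je_i for i != j.
Scalar part = u . v = (-5)*3 + (-4)*4 + (-4)*(-1)
= -15 + (-16) + 4 = -27
e12 coeff = (-5)*4 - (-4)*3 = -20 - (-12) = -8
e13 coeff = (-5)*(-1) - (-4)*3 = 5 - (-12) = 17
e23 coeff = (-4)*(-1) - (-4)*4 = 4 - (-16) = 20
uv = -27 - 8*e12 + 17*e13 + 20*e23


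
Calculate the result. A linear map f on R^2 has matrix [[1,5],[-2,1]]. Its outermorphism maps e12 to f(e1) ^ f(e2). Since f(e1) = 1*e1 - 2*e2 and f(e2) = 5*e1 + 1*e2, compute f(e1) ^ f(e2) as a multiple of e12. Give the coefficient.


The outermorphism of a linear map f sends e1^e2 to f(e1)^f(e2).
f(e1) = 1*e1 - 2*e2
f(e2) = 5*e1 + 1*e2
f(e1) ^ f(e2) = (1*e1 - 2*e2) ^ (5*e1 + 1*e2)
= 1*1*e12 + (-2)*5*e21
= (1 - (-10))*e12
= 11*e12
Coefficient = 11


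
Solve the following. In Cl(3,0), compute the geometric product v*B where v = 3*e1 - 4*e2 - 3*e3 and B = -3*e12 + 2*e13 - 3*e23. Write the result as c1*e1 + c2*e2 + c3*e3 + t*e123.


vB has grade-1 (vector) and grade-3 (trivector) parts: vB = (v _| B) + (v ^ B).
Vector part <vB>_1:
  e1: -v2*b12 - v3*b13 = -(-4)*(-3) - (-3)*(2) = -6
  e2: v1*b12 - v3*b23 = (3)*(-3) - (-3)*(-3) = -18
  e3: v1*b13 + v2*b23 = (3)*(2) + (-4)*(-3) = 18
Trivector part <vB>_3:
  e123: v1*b23 - v2*b13 + v3*b12 = (3)*(-3) - (-4)*(2) + (-3)*(-3) = 8
vB = -6*e1 - 18*e2 + 18*e3 + 8*e123


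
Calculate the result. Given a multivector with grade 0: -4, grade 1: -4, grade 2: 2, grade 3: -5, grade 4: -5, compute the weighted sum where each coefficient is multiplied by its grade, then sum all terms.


Grade-weighted sum = sum of grade_k * coefficient_k
0*(-4) = 0
1*(-4) = -4
2*2 = 4
3*(-5) = -15
4*(-5) = -20
Total = 0 + (-4) + 4 + (-15) + (-20) = -35


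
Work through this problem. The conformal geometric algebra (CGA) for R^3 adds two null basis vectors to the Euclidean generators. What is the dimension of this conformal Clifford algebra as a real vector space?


The conformal model of R^3 uses Cl(4,1): the 3 Euclidean generators plus two extra orthogonal generators e+ (e+^2 = +1) and e- (e-^2 = -1), from which the null vectors e0, einf are built.
Number of generators m = 3 + 2 = 5.
dim Cl(p,q) = 2^m = 2^5 = 32


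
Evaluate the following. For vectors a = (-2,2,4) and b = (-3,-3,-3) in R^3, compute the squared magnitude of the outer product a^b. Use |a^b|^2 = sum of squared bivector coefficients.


a wedge b = (a1*b2 - a2*b1)*e12 + (a1*b3 - a3*b1)*e13 + (a2*b3 - a3*b2)*e23
e12 coeff: (-2)*(-3) - 2*(-3) = 6 - (-6) = 12
e13 coeff: (-2)*(-3) - 4*(-3) = 6 - (-12) = 18
e23 coeff: 2*(-3) - 4*(-3) = -6 - (-12) = 6
|a wedge b|^2 = 12^2 + 18^2 + 6^2
= 144 + 324 + 36
= 504


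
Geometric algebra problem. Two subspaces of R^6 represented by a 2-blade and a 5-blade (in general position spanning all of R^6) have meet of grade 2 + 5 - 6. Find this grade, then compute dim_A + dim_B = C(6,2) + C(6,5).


Meet grade = grade(A) + grade(B) - n
= 2 + 5 - 6 = 1
C(6,2) = 15
C(6,5) = 6
dim_A + dim_B = 15 + 6 = 21


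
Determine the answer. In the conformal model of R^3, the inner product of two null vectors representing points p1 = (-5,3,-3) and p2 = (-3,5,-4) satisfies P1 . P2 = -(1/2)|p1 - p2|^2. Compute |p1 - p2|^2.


p1 - p2 = (-2, -2, 1)
|p1 - p2|^2 = (-2)^2 + (-2)^2 + 1^2
= 4 + 4 + 1
= 9


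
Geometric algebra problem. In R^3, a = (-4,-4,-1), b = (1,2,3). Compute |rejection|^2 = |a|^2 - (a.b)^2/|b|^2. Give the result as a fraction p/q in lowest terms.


|a|^2 = (-4)^2 + (-4)^2 + (-1)^2 = 33
|b|^2 = 1^2 + 2^2 + 3^2 = 14
a . b = (-4)*1 + (-4)*2 + (-1)*3 = -15
(a.b)^2 = (-15)^2 = 225
|rej|^2 = 33 - 225/14
= (462 - 225)/14
= 237/14
In lowest terms: 237/14


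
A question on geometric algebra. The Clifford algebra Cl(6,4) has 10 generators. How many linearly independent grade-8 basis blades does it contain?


Number of grade-k basis blades in Cl(p,q) with n = p + q is C(n, k).
n = 6 + 4 = 10
C(10, 8) = 10! / (8! * 2!)
= 3628800 / (40320 * 2)
= 45


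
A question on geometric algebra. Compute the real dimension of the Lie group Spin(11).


Spin(n) double-covers SO(n); both have Lie algebra so(n) of dimension n(n-1)/2.
n = 11
n(n-1) = 11 * 10 = 110
dim Spin(11) = 110/2 = 55


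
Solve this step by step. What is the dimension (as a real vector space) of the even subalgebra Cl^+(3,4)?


Even subalgebra dimension = 2^(n-1)
n = 3 + 4 = 7
2^(7 - 1) = 2^6 = 64
Verification: sum of C(7,k) for even k = 1 + 21 + 35 + 7 = 64
Result = 64


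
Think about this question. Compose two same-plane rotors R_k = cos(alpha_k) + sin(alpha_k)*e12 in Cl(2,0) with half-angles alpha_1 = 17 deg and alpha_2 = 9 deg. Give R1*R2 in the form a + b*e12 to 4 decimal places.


Same-plane rotors commute and their half-angles add:
R1*R2 = cos(a1 + a2) + sin(a1 + a2)*e12.
a1 + a2 = 17 + 9 = 26 deg
cos(26 deg) = 0.8988
sin(26 deg) = 0.4384
R1*R2 = 0.8988 + 0.4384*e12


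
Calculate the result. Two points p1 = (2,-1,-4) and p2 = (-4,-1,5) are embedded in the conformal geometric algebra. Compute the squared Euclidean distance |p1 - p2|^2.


p1 - p2 = (6, 0, -9)
|p1 - p2|^2 = 6^2 + 0^2 + (-9)^2
= 36 + 0 + 81
= 117


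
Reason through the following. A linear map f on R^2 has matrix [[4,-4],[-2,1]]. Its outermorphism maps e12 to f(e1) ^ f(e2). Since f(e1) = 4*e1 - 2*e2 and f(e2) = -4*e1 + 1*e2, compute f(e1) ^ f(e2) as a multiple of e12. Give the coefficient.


The outermorphism of a linear map f sends e1^e2 to f(e1)^f(e2).
f(e1) = 4*e1 - 2*e2
f(e2) = -4*e1 + 1*e2
f(e1) ^ f(e2) = (4*e1 - 2*e2) ^ (-4*e1 + 1*e2)
= 4*1*e12 + (-2)*(-4)*e21
= (4 - 8)*e12
= -4*e12
Coefficient = -4


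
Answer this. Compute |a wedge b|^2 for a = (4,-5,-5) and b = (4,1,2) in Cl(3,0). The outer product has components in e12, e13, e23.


a wedge b = (a1*b2 - a2*b1)*e12 + (a1*b3 - a3*b1)*e13 + (a2*b3 - a3*b2)*e23
e12 coeff: 4*1 - (-5)*4 = 4 - (-20) = 24
e13 coeff: 4*2 - (-5)*4 = 8 - (-20) = 28
e23 coeff: (-5)*2 - (-5)*1 = -10 - (-5) = -5
|a wedge b|^2 = 24^2 + 28^2 + (-5)^2
= 576 + 784 + 25
= 1385


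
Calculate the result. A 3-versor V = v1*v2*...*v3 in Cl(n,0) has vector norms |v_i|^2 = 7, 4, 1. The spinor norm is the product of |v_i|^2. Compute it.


Spinor norm N(V) = |v1|^2 * |v2|^2 * ... * |v3|^2
= 7 * 4 * 1
Running product: 7, 28, 28
N(V) = 28


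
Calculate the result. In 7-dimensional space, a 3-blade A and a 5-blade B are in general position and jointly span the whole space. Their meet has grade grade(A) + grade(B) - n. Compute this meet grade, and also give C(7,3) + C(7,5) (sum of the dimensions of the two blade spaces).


Meet grade = grade(A) + grade(B) - n
= 3 + 5 - 7 = 1
C(7,3) = 35
C(7,5) = 21
dim_A + dim_B = 35 + 21 = 56


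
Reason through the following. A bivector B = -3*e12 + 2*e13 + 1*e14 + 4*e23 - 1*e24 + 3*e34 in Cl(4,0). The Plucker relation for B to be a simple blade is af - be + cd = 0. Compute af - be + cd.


Plucker relation: af - be + cd
a*f = (-3)*3 = -9
b*e = 2*(-1) = -2
c*d = 1*4 = 4
af - be + cd = -9 - (-2) + 4
= -3


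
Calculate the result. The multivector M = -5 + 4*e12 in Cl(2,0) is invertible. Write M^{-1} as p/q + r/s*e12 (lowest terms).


M = -5 + 4*e12, where e12^2 = -1.
Since M commutes with its reverse ~M = a - b*e12, M * ~M = a^2 - b^2*e12^2 = a^2 + b^2.
So M^{-1} = ~M / (a^2 + b^2) = (a - b*e12)/(a^2 + b^2).
a^2 + b^2 = 25 + 16 = 41
Scalar part = -5/41 = -5/41
Bivector coeff = -4/41 = -4/41
M^{-1} = -5/41 - 4/41*e12


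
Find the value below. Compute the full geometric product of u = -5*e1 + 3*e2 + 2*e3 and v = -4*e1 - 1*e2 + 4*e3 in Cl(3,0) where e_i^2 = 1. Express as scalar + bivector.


In Cl(3,0): e_i^2 = 1, e_ie_j = -e_je_i for i != j.
Scalar part = u . v = (-5)*(-4) + 3*(-1) + 2*4
= 20 + (-3) + 8 = 25
e12 coeff = (-5)*(-1) - 3*(-4) = 5 - (-12) = 17
e13 coeff = (-5)*4 - 2*(-4) = -20 - (-8) = -12
e23 coeff = 3*4 - 2*(-1) = 12 - (-2) = 14
uv = 25 + 17*e12 - 12*e13 + 14*e23


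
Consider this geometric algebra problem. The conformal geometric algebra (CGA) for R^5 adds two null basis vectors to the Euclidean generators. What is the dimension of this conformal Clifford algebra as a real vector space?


The conformal model of R^5 uses Cl(6,1): the 5 Euclidean generators plus two extra orthogonal generators e+ (e+^2 = +1) and e- (e-^2 = -1), from which the null vectors e0, einf are built.
Number of generators m = 5 + 2 = 7.
dim Cl(p,q) = 2^m = 2^7 = 128


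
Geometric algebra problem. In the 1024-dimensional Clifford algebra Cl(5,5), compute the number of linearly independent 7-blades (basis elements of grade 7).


Number of grade-k basis blades in Cl(p,q) with n = p + q is C(n, k).
n = 5 + 5 = 10
C(10, 7) = 10! / (7! * 3!)
= 3628800 / (5040 * 6)
= 120


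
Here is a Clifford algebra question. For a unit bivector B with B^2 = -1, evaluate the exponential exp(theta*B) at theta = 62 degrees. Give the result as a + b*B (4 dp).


For a unit bivector B with B^2 = -1, the exponential series gives
e^(theta*B) = cos(theta) + sin(theta)*B (the GA analogue of Euler's formula).
theta = 62 degrees = 1.082104 rad
cos(62 deg) = 0.4695
sin(62 deg) = 0.8829
exp(theta*B) = 0.4695 + 0.8829*B


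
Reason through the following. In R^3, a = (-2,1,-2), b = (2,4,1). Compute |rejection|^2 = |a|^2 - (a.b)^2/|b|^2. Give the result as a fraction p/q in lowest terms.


|a|^2 = (-2)^2 + 1^2 + (-2)^2 = 9
|b|^2 = 2^2 + 4^2 + 1^2 = 21
a . b = (-2)*2 + 1*4 + (-2)*1 = -2
(a.b)^2 = (-2)^2 = 4
|rej|^2 = 9 - 4/21
= (189 - 4)/21
= 185/21
In lowest terms: 185/21


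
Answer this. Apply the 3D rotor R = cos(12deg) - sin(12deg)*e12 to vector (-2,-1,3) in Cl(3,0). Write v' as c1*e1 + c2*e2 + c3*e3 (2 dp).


Rotor R = cos(12deg) - sin(12deg)*e12
Rotation angle theta = 2 * 12 = 24 degrees in the e12 plane (e1 -> e2).
The component perpendicular to the plane (e3) is invariant: v'_3 = v3 = 3.00
cos(24deg) = 0.9135, sin(24deg) = 0.4067
v'_1 = v1*cos(theta) - v2*sin(theta) = -2*0.9135 - (-1)*0.4067 = -1.42
v'_2 = v1*sin(theta) + v2*cos(theta) = -2*0.4067 + (-1)*0.9135 = -1.73
v' = -1.42*e1 - 1.73*e2 + 3.00*e3


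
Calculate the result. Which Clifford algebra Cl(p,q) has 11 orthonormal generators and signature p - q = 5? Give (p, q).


We need p + q = 11 and p - q = 5.
Adding: 2p = 11 + 5 = 16, so p = 8.
Then q = 11 - 8 = 3.
(p, q) = (8, 3)


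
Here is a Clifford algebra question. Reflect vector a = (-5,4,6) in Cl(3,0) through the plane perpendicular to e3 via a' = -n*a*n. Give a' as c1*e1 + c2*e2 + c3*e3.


Reflection formula: a' = -n*a*n, with n = e3 (unit vector, n^2 = 1).
For reflection through hyperplane perp to e3:
The component along e3 flips sign, others stay.
a = (-5, 4, 6)
a' = (-5, 4, -6)
a' = -5*e1 + 4*e2 - 6*e3


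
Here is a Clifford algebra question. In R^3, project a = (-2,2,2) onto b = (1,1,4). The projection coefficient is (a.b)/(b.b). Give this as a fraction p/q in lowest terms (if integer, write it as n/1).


Projection coefficient = (a . b) / (b . b)
a . b = (-2)*1 + 2*1 + 2*4
= -2 + 2 + 8 = 8
b . b = 1^2 + 1^2 + 4^2
= 1 + 1 + 16 = 18
Coefficient = 8/18
In lowest terms: 4/9


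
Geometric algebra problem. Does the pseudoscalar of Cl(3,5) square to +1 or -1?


The pseudoscalar I = e1...e_n (product of all n generators) of Cl(p,q) satisfies I^2 = (-1)^(q + n(n-1)/2).
p = 3, q = 5, n = p + q = 8
n(n-1)/2 = 8 * 7 / 2 = 28
Exponent = q + n(n-1)/2 = 5 + 28 = 33
I^2 = (-1)^33 = -1


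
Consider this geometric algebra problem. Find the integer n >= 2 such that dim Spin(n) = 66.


dim Spin(n) = dim so(n) = n(n-1)/2.
Solve n(n-1)/2 = 66, i.e. n^2 - n - 132 = 0.
Discriminant = 1 + 8*66 = 529
n = (1 + sqrt(529))/2 = (1 + 23)/2 = 12


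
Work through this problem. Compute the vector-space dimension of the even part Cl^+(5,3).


Even subalgebra dimension = 2^(n-1)
n = 5 + 3 = 8
2^(8 - 1) = 2^7 = 128
Verification: sum of C(8,k) for even k = 1 + 28 + 70 + 28 + 1 = 128
Result = 128


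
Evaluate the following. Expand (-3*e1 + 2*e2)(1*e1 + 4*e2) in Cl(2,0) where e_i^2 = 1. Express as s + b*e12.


Expand: (-3*e1 + 2*e2)(1*e1 + 4*e2)
= (-3)*1*e1e1 + (-3)*4*e1e2 + 2*1*e2e1 + 2*4*e2e2
Using e1^2 = e2^2 = 1, e2e1 = -e1e2:
Scalar part s = (-3)*1 + 2*4 = -3 + 8 = 5
Bivector part b = (-3)*4 - 2*1 = -12 - 2 = -14
uv = 5 - 14*e12


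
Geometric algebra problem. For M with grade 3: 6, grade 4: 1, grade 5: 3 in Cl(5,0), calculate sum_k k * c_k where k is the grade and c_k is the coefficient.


Grade-weighted sum = sum of grade_k * coefficient_k
3*6 = 18
4*1 = 4
5*3 = 15
Total = 18 + 4 + 15 = 37


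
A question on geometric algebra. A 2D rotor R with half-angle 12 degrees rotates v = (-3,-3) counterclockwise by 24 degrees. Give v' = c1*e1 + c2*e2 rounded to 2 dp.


Rotor R = cos(12deg) - sin(12deg)*e12
Rotation angle theta = 2 * 12 = 24 degrees
v' = R*v*~R rotates v by theta.
cos(24deg) = 0.9135, sin(24deg) = 0.4067
v'_1 = -3*cos(24deg) - (-3)*sin(24deg)
= -3*0.9135 - (-3)*0.4067
= -1.52
v'_2 = -3*sin(24deg) + (-3)*cos(24deg)
= -3*0.4067 + (-3)*0.9135
= -3.96
v' = -1.52*e1 - 3.96*e2


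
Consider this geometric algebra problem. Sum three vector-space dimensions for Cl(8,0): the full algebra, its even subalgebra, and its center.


n = 8 + 0 = 8
Total dim = 2^8 = 256
Even subalgebra dim = 2^7 = 128
n is even, so center dim = 1
Sum = 256 + 128 + 1 = 385


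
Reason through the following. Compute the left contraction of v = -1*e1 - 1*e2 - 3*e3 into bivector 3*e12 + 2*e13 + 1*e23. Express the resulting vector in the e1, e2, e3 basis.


Left contraction v _| B = <vB>_1 (grade-1 part of the geometric product vB).
Using e1_|e12 = e2, e2_|e12 = -e1, e1_|e13 = e3, e3_|e13 = -e1, e2_|e23 = e3, e3_|e23 = -e2:
e1 coeff: -v2*b12 - v3*b13 = -(-1)*(3) - (-3)*(2) = 9
e2 coeff: v1*b12 - v3*b23 = (-1)*(3) - (-3)*(1) = 0
e3 coeff: v1*b13 + v2*b23 = (-1)*(2) + (-1)*(1) = -3
v _| B = 9*e1 + 0*e2 - 3*e3


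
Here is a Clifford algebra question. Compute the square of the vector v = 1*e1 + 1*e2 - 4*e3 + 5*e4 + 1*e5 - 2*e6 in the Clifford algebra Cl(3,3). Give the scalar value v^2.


v^2 = sum of c_i^2 * e_i^2
Positive signature terms (e_i^2 = +1): 1^2 + 1^2 + (-4)^2 = 18
Negative signature terms (e_j^2 = -1): 5^2 + 1^2 + (-2)^2 = 30
v^2 = 18 - 30 = -12


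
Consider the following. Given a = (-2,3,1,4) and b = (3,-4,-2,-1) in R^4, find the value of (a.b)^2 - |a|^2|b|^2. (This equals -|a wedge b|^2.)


a . b = (-2)*3 + 3*(-4) + 1*(-2) + 4*(-1)
= -6 + (-12) + (-2) + (-4) = -24
|a|^2 = (-2)^2 + 3^2 + 1^2 + 4^2 = 30
|b|^2 = 3^2 + (-4)^2 + (-2)^2 + (-1)^2 = 30
(a.b)^2 = (-24)^2 = 576
|a|^2 * |b|^2 = 30 * 30 = 900
Result = 576 - 900 = -324


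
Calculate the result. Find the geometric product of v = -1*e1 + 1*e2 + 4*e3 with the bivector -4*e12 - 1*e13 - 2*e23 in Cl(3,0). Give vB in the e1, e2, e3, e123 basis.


vB has grade-1 (vector) and grade-3 (trivector) parts: vB = (v _| B) + (v ^ B).
Vector part <vB>_1:
  e1: -v2*b12 - v3*b13 = -(1)*(-4) - (4)*(-1) = 8
  e2: v1*b12 - v3*b23 = (-1)*(-4) - (4)*(-2) = 12
  e3: v1*b13 + v2*b23 = (-1)*(-1) + (1)*(-2) = -1
Trivector part <vB>_3:
  e123: v1*b23 - v2*b13 + v3*b12 = (-1)*(-2) - (1)*(-1) + (4)*(-4) = -13
vB = 8*e1 + 12*e2 - 1*e3 - 13*e123


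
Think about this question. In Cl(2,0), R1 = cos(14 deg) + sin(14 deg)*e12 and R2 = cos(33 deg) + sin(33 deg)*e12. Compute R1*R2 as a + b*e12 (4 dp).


Same-plane rotors commute and their half-angles add:
R1*R2 = cos(a1 + a2) + sin(a1 + a2)*e12.
a1 + a2 = 14 + 33 = 47 deg
cos(47 deg) = 0.6820
sin(47 deg) = 0.7314
R1*R2 = 0.6820 + 0.7314*e12


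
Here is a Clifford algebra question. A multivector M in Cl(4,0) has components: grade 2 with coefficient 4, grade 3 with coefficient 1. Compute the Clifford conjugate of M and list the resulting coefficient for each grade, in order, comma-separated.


Clifford conjugate sign for grade k: (-1)^(k(k+1)/2)
Grade 2: (-1)^(2*3/2) = (-1)^3 = -1, coeff 4 -> -4
Grade 3: (-1)^(3*4/2) = (-1)^6 = 1, coeff 1 -> 1
Conjugated coefficients: -4, 1


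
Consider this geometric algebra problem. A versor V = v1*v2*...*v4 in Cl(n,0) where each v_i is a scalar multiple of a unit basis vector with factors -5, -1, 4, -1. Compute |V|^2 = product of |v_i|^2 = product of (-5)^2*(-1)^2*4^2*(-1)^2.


Each vector v_i has |v_i|^2 = s_i^2
Squared scales: (-5)^2 = 25, (-1)^2 = 1, 4^2 = 16, (-1)^2 = 1
|V|^2 = 25 * 1 * 16 * 1
= 400


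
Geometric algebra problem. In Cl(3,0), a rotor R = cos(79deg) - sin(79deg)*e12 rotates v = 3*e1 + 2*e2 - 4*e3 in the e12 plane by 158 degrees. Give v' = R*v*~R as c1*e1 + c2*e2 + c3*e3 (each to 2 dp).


Rotor R = cos(79deg) - sin(79deg)*e12
Rotation angle theta = 2 * 79 = 158 degrees in the e12 plane (e1 -> e2).
The component perpendicular to the plane (e3) is invariant: v'_3 = v3 = -4.00
cos(158deg) = -0.9272, sin(158deg) = 0.3746
v'_1 = v1*cos(theta) - v2*sin(theta) = 3*(-0.9272) - 2*0.3746 = -3.53
v'_2 = v1*sin(theta) + v2*cos(theta) = 3*0.3746 + 2*(-0.9272) = -0.73
v' = -3.53*e1 - 0.73*e2 - 4.00*e3


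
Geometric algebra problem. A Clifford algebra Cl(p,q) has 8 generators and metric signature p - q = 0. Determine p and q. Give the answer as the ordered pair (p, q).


We need p + q = 8 and p - q = 0.
Adding: 2p = 8 + 0 = 8, so p = 4.
Then q = 8 - 4 = 4.
(p, q) = (4, 4)


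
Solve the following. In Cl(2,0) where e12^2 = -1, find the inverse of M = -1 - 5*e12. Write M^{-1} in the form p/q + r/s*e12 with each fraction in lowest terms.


M = -1 - 5*e12, where e12^2 = -1.
Since M commutes with its reverse ~M = a - b*e12, M * ~M = a^2 - b^2*e12^2 = a^2 + b^2.
So M^{-1} = ~M / (a^2 + b^2) = (a - b*e12)/(a^2 + b^2).
a^2 + b^2 = 1 + 25 = 26
Scalar part = -1/26 = -1/26
Bivector coeff = 5/26 = 5/26
M^{-1} = -1/26 + 5/26*e12


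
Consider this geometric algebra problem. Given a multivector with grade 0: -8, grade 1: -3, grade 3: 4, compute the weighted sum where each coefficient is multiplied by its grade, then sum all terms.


Grade-weighted sum = sum of grade_k * coefficient_k
0*(-8) = 0
1*(-3) = -3
3*4 = 12
Total = 0 + (-3) + 12 = 9


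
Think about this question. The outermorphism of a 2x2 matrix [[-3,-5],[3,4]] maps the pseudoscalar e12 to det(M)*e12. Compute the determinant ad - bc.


The outermorphism of a linear map f sends e1^e2 to f(e1)^f(e2).
f(e1) = -3*e1 + 3*e2
f(e2) = -5*e1 + 4*e2
f(e1) ^ f(e2) = (-3*e1 + 3*e2) ^ (-5*e1 + 4*e2)
= (-3)*4*e12 + 3*(-5)*e21
= (-12 - (-15))*e12
= 3*e12
Coefficient = 3


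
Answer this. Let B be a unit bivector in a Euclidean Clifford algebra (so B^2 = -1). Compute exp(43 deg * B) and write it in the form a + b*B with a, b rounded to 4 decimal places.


For a unit bivector B with B^2 = -1, the exponential series gives
e^(theta*B) = cos(theta) + sin(theta)*B (the GA analogue of Euler's formula).
theta = 43 degrees = 0.750492 rad
cos(43 deg) = 0.7314
sin(43 deg) = 0.6820
exp(theta*B) = 0.7314 + 0.6820*B


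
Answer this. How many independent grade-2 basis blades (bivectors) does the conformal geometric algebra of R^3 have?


The conformal model of R^3 uses Cl(4,1) with m = 3 + 2 = 5 generators.
Number of grade-2 blades = C(m, 2) = C(5, 2)
= 5*4/2 = 10


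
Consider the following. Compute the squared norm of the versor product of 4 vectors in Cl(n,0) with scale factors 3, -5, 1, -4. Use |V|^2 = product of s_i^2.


Each vector v_i has |v_i|^2 = s_i^2
Squared scales: 3^2 = 9, (-5)^2 = 25, 1^2 = 1, (-4)^2 = 16
|V|^2 = 9 * 25 * 1 * 16
= 3600


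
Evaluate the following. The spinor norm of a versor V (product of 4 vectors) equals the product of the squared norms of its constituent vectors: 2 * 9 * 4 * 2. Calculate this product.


Spinor norm N(V) = |v1|^2 * |v2|^2 * ... * |v4|^2
= 2 * 9 * 4 * 2
Running product: 2, 18, 72, 144
N(V) = 144


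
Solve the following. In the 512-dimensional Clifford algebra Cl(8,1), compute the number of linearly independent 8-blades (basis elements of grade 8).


Number of grade-k basis blades in Cl(p,q) with n = p + q is C(n, k).
n = 8 + 1 = 9
C(9, 8) = 9! / (8! * 1!)
= 362880 / (40320 * 1)
= 9


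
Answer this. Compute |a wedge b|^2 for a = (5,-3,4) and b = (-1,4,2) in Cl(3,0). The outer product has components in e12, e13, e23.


a wedge b = (a1*b2 - a2*b1)*e12 + (a1*b3 - a3*b1)*e13 + (a2*b3 - a3*b2)*e23
e12 coeff: 5*4 - (-3)*(-1) = 20 - 3 = 17
e13 coeff: 5*2 - 4*(-1) = 10 - (-4) = 14
e23 coeff: (-3)*2 - 4*4 = -6 - 16 = -22
|a wedge b|^2 = 17^2 + 14^2 + (-22)^2
= 289 + 196 + 484
= 969


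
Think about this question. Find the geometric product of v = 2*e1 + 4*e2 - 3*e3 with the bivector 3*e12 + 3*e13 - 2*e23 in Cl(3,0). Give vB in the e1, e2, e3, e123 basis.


vB has grade-1 (vector) and grade-3 (trivector) parts: vB = (v _| B) + (v ^ B).
Vector part <vB>_1:
  e1: -v2*b12 - v3*b13 = -(4)*(3) - (-3)*(3) = -3
  e2: v1*b12 - v3*b23 = (2)*(3) - (-3)*(-2) = 0
  e3: v1*b13 + v2*b23 = (2)*(3) + (4)*(-2) = -2
Trivector part <vB>_3:
  e123: v1*b23 - v2*b13 + v3*b12 = (2)*(-2) - (4)*(3) + (-3)*(3) = -25
vB = -3*e1 + 0*e2 - 2*e3 - 25*e123


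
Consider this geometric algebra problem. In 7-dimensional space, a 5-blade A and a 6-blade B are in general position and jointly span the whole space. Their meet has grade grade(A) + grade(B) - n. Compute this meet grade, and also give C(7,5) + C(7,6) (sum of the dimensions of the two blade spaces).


Meet grade = grade(A) + grade(B) - n
= 5 + 6 - 7 = 4
C(7,5) = 21
C(7,6) = 7
dim_A + dim_B = 21 + 7 = 28


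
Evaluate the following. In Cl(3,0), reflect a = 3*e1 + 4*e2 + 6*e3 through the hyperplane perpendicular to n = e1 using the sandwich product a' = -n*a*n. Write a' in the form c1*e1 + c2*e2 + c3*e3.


Reflection formula: a' = -n*a*n, with n = e1 (unit vector, n^2 = 1).
For reflection through hyperplane perp to e1:
The component along e1 flips sign, others stay.
a = (3, 4, 6)
a' = (-3, 4, 6)
a' = -3*e1 + 4*e2 + 6*e3


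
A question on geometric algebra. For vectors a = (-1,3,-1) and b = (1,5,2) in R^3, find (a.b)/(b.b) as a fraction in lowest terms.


Projection coefficient = (a . b) / (b . b)
a . b = (-1)*1 + 3*5 + (-1)*2
= -1 + 15 + (-2) = 12
b . b = 1^2 + 5^2 + 2^2
= 1 + 25 + 4 = 30
Coefficient = 12/30
In lowest terms: 2/5


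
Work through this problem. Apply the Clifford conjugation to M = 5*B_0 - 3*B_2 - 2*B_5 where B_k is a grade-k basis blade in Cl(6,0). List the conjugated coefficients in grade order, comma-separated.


Clifford conjugate sign for grade k: (-1)^(k(k+1)/2)
Grade 0: (-1)^(0*1/2) = (-1)^0 = 1, coeff 5 -> 5
Grade 2: (-1)^(2*3/2) = (-1)^3 = -1, coeff -3 -> 3
Grade 5: (-1)^(5*6/2) = (-1)^15 = -1, coeff -2 -> 2
Conjugated coefficients: 5, 3, 2


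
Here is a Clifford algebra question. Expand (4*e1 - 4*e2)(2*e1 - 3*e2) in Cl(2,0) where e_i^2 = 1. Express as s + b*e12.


Expand: (4*e1 - 4*e2)(2*e1 - 3*e2)
= 4*2*e1e1 + 4*(-3)*e1e2 + (-4)*2*e2e1 + (-4)*(-3)*e2e2
Using e1^2 = e2^2 = 1, e2e1 = -e1e2:
Scalar part s = 4*2 + (-4)*(-3) = 8 + 12 = 20
Bivector part b = 4*(-3) - (-4)*2 = -12 - (-8) = -4
uv = 20 - 4*e12


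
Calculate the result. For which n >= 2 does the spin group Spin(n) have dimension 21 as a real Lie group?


dim Spin(n) = dim so(n) = n(n-1)/2.
Solve n(n-1)/2 = 21, i.e. n^2 - n - 42 = 0.
Discriminant = 1 + 8*21 = 169
n = (1 + sqrt(169))/2 = (1 + 13)/2 = 7


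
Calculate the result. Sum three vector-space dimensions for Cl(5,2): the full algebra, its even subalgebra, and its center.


n = 5 + 2 = 7
Total dim = 2^7 = 128
Even subalgebra dim = 2^6 = 64
n is odd, so center dim = 2
Sum = 128 + 64 + 2 = 194


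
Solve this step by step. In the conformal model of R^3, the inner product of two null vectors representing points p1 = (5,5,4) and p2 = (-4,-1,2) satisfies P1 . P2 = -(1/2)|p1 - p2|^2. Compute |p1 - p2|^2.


p1 - p2 = (9, 6, 2)
|p1 - p2|^2 = 9^2 + 6^2 + 2^2
= 81 + 36 + 4
= 121


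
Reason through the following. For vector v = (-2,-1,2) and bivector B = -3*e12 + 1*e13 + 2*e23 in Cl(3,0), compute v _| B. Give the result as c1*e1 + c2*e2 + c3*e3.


Left contraction v _| B = <vB>_1 (grade-1 part of the geometric product vB).
Using e1_|e12 = e2, e2_|e12 = -e1, e1_|e13 = e3, e3_|e13 = -e1, e2_|e23 = e3, e3_|e23 = -e2:
e1 coeff: -v2*b12 - v3*b13 = -(-1)*(-3) - (2)*(1) = -5
e2 coeff: v1*b12 - v3*b23 = (-2)*(-3) - (2)*(2) = 2
e3 coeff: v1*b13 + v2*b23 = (-2)*(1) + (-1)*(2) = -4
v _| B = -5*e1 + 2*e2 - 4*e3


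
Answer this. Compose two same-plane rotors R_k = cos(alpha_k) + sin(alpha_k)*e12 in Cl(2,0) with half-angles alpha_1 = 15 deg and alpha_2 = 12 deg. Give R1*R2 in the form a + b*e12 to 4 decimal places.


Same-plane rotors commute and their half-angles add:
R1*R2 = cos(a1 + a2) + sin(a1 + a2)*e12.
a1 + a2 = 15 + 12 = 27 deg
cos(27 deg) = 0.8910
sin(27 deg) = 0.4540
R1*R2 = 0.8910 + 0.4540*e12


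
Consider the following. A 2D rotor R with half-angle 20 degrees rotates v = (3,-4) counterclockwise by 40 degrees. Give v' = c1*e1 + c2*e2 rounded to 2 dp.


Rotor R = cos(20deg) - sin(20deg)*e12
Rotation angle theta = 2 * 20 = 40 degrees
v' = R*v*~R rotates v by theta.
cos(40deg) = 0.7660, sin(40deg) = 0.6428
v'_1 = 3*cos(40deg) - (-4)*sin(40deg)
= 3*0.7660 - (-4)*0.6428
= 4.87
v'_2 = 3*sin(40deg) + (-4)*cos(40deg)
= 3*0.6428 + (-4)*0.7660
= -1.14
v' = 4.87*e1 - 1.14*e2


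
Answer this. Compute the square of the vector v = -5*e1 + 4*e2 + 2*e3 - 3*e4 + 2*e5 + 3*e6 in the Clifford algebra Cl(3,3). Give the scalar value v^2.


v^2 = sum of c_i^2 * e_i^2
Positive signature terms (e_i^2 = +1): (-5)^2 + 4^2 + 2^2 = 45
Negative signature terms (e_j^2 = -1): (-3)^2 + 2^2 + 3^2 = 22
v^2 = 45 - 22 = 23


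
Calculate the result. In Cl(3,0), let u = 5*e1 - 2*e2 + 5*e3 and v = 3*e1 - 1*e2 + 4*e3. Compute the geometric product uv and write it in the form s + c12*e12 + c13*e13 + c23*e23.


In Cl(3,0): e_i^2 = 1, e_ie_j = -e_je_i for i != j.
Scalar part = u . v = 5*3 + (-2)*(-1) + 5*4
= 15 + 2 + 20 = 37
e12 coeff = 5*(-1) - (-2)*3 = -5 - (-6) = 1
e13 coeff = 5*4 - 5*3 = 20 - 15 = 5
e23 coeff = (-2)*4 - 5*(-1) = -8 - (-5) = -3
uv = 37 + 1*e12 + 5*e13 - 3*e23


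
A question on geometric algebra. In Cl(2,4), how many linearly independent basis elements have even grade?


Even subalgebra dimension = 2^(n-1)
n = 2 + 4 = 6
2^(6 - 1) = 2^5 = 32
Verification: sum of C(6,k) for even k = 1 + 15 + 15 + 1 = 32
Result = 32


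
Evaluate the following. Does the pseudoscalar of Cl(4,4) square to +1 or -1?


The pseudoscalar I = e1...e_n (product of all n generators) of Cl(p,q) satisfies I^2 = (-1)^(q + n(n-1)/2).
p = 4, q = 4, n = p + q = 8
n(n-1)/2 = 8 * 7 / 2 = 28
Exponent = q + n(n-1)/2 = 4 + 28 = 32
I^2 = (-1)^32 = +1


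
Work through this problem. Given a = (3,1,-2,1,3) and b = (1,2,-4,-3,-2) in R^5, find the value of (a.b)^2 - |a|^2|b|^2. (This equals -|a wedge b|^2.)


a . b = 3*1 + 1*2 + (-2)*(-4) + 1*(-3) + 3*(-2)
= 3 + 2 + 8 + (-3) + (-6) = 4
|a|^2 = 3^2 + 1^2 + (-2)^2 + 1^2 + 3^2 = 24
|b|^2 = 1^2 + 2^2 + (-4)^2 + (-3)^2 + (-2)^2 = 34
(a.b)^2 = 4^2 = 16
|a|^2 * |b|^2 = 24 * 34 = 816
Result = 16 - 816 = -800


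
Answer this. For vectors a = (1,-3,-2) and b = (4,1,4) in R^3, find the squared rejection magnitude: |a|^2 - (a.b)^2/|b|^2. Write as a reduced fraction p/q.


|a|^2 = 1^2 + (-3)^2 + (-2)^2 = 14
|b|^2 = 4^2 + 1^2 + 4^2 = 33
a . b = 1*4 + (-3)*1 + (-2)*4 = -7
(a.b)^2 = (-7)^2 = 49
|rej|^2 = 14 - 49/33
= (462 - 49)/33
= 413/33
In lowest terms: 413/33


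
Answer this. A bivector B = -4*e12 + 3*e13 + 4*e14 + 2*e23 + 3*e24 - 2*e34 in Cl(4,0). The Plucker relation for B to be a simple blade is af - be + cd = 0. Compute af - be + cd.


Plucker relation: af - be + cd
a*f = (-4)*(-2) = 8
b*e = 3*3 = 9
c*d = 4*2 = 8
af - be + cd = 8 - 9 + 8
= 7


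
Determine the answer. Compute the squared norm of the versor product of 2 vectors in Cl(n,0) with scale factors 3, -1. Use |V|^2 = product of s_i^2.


Each vector v_i has |v_i|^2 = s_i^2
Squared scales: 3^2 = 9, (-1)^2 = 1
|V|^2 = 9 * 1
= 9


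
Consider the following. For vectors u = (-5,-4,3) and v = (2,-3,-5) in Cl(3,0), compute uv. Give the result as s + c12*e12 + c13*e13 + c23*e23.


In Cl(3,0): e_i^2 = 1, e_ie_j = -e_je_i for i != j.
Scalar part = u . v = (-5)*2 + (-4)*(-3) + 3*(-5)
= -10 + 12 + (-15) = -13
e12 coeff = (-5)*(-3) - (-4)*2 = 15 - (-8) = 23
e13 coeff = (-5)*(-5) - 3*2 = 25 - 6 = 19
e23 coeff = (-4)*(-5) - 3*(-3) = 20 - (-9) = 29
uv = -13 + 23*e12 + 19*e13 + 29*e23


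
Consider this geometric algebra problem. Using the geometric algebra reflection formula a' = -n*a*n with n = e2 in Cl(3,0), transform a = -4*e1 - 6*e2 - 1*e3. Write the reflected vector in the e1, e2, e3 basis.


Reflection formula: a' = -n*a*n, with n = e2 (unit vector, n^2 = 1).
For reflection through hyperplane perp to e2:
The component along e2 flips sign, others stay.
a = (-4, -6, -1)
a' = (-4, 6, -1)
a' = -4*e1 + 6*e2 - 1*e3


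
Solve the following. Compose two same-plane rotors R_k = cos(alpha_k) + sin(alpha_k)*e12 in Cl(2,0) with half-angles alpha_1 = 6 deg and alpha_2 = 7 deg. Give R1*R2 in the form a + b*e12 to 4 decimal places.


Same-plane rotors commute and their half-angles add:
R1*R2 = cos(a1 + a2) + sin(a1 + a2)*e12.
a1 + a2 = 6 + 7 = 13 deg
cos(13 deg) = 0.9744
sin(13 deg) = 0.2250
R1*R2 = 0.9744 + 0.2250*e12


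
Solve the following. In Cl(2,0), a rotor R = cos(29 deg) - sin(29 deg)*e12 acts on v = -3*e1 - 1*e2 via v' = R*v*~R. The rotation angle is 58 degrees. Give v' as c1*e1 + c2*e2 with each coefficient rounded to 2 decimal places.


Rotor R = cos(29deg) - sin(29deg)*e12
Rotation angle theta = 2 * 29 = 58 degrees
v' = R*v*~R rotates v by theta.
cos(58deg) = 0.5299, sin(58deg) = 0.8480
v'_1 = -3*cos(58deg) - (-1)*sin(58deg)
= -3*0.5299 - (-1)*0.8480
= -0.74
v'_2 = -3*sin(58deg) + (-1)*cos(58deg)
= -3*0.8480 + (-1)*0.5299
= -3.07
v' = -0.74*e1 - 3.07*e2


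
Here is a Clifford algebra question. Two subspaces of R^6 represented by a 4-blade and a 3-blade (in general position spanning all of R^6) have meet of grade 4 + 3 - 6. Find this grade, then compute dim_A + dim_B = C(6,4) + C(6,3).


Meet grade = grade(A) + grade(B) - n
= 4 + 3 - 6 = 1
C(6,4) = 15
C(6,3) = 20
dim_A + dim_B = 15 + 20 = 35


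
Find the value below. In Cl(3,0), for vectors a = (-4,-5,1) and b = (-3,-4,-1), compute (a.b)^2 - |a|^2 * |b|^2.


a . b = (-4)*(-3) + (-5)*(-4) + 1*(-1)
= 12 + 20 + (-1) = 31
|a|^2 = (-4)^2 + (-5)^2 + 1^2 = 42
|b|^2 = (-3)^2 + (-4)^2 + (-1)^2 = 26
(a.b)^2 = 31^2 = 961
|a|^2 * |b|^2 = 42 * 26 = 1092
Result = 961 - 1092 = -131


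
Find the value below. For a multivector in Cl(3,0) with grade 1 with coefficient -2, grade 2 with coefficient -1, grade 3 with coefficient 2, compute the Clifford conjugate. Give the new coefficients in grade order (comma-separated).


Clifford conjugate sign for grade k: (-1)^(k(k+1)/2)
Grade 1: (-1)^(1*2/2) = (-1)^1 = -1, coeff -2 -> 2
Grade 2: (-1)^(2*3/2) = (-1)^3 = -1, coeff -1 -> 1
Grade 3: (-1)^(3*4/2) = (-1)^6 = 1, coeff 2 -> 2
Conjugated coefficients: 2, 1, 2


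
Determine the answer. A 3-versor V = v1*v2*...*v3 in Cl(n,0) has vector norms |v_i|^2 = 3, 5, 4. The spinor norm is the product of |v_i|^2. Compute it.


Spinor norm N(V) = |v1|^2 * |v2|^2 * ... * |v3|^2
= 3 * 5 * 4
Running product: 3, 15, 60
N(V) = 60


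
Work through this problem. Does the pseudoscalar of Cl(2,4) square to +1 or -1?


The pseudoscalar I = e1...e_n (product of all n generators) of Cl(p,q) satisfies I^2 = (-1)^(q + n(n-1)/2).
p = 2, q = 4, n = p + q = 6
n(n-1)/2 = 6 * 5 / 2 = 15
Exponent = q + n(n-1)/2 = 4 + 15 = 19
I^2 = (-1)^19 = -1


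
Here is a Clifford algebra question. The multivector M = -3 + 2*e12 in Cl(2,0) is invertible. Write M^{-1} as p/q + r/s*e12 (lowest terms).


M = -3 + 2*e12, where e12^2 = -1.
Since M commutes with its reverse ~M = a - b*e12, M * ~M = a^2 - b^2*e12^2 = a^2 + b^2.
So M^{-1} = ~M / (a^2 + b^2) = (a - b*e12)/(a^2 + b^2).
a^2 + b^2 = 9 + 4 = 13
Scalar part = -3/13 = -3/13
Bivector coeff = -2/13 = -2/13
M^{-1} = -3/13 - 2/13*e12


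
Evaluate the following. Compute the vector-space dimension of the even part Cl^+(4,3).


Even subalgebra dimension = 2^(n-1)
n = 4 + 3 = 7
2^(7 - 1) = 2^6 = 64
Verification: sum of C(7,k) for even k = 1 + 21 + 35 + 7 = 64
Result = 64


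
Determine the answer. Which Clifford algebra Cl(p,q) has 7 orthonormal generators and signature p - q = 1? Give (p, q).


We need p + q = 7 and p - q = 1.
Adding: 2p = 7 + 1 = 8, so p = 4.
Then q = 7 - 4 = 3.
(p, q) = (4, 3)


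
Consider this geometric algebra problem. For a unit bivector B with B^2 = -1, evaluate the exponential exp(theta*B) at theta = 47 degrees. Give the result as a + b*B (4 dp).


For a unit bivector B with B^2 = -1, the exponential series gives
e^(theta*B) = cos(theta) + sin(theta)*B (the GA analogue of Euler's formula).
theta = 47 degrees = 0.820305 rad
cos(47 deg) = 0.6820
sin(47 deg) = 0.7314
exp(theta*B) = 0.6820 + 0.7314*B


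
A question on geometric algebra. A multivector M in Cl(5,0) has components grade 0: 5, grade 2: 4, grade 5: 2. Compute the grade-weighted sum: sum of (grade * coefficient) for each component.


Grade-weighted sum = sum of grade_k * coefficient_k
0*5 = 0
2*4 = 8
5*2 = 10
Total = 0 + 8 + 10 = 18


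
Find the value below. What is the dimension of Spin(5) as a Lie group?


Spin(n) double-covers SO(n); both have Lie algebra so(n) of dimension n(n-1)/2.
n = 5
n(n-1) = 5 * 4 = 20
dim Spin(5) = 20/2 = 10


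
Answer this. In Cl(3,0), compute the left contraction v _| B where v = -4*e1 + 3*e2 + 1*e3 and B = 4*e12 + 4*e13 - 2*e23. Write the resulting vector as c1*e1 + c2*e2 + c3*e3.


Left contraction v _| B = <vB>_1 (grade-1 part of the geometric product vB).
Using e1_|e12 = e2, e2_|e12 = -e1, e1_|e13 = e3, e3_|e13 = -e1, e2_|e23 = e3, e3_|e23 = -e2:
e1 coeff: -v2*b12 - v3*b13 = -(3)*(4) - (1)*(4) = -16
e2 coeff: v1*b12 - v3*b23 = (-4)*(4) - (1)*(-2) = -14
e3 coeff: v1*b13 + v2*b23 = (-4)*(4) + (3)*(-2) = -22
v _| B = -16*e1 - 14*e2 - 22*e3


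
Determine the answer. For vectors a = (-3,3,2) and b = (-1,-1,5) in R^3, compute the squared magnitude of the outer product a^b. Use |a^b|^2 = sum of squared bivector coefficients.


a wedge b = (a1*b2 - a2*b1)*e12 + (a1*b3 - a3*b1)*e13 + (a2*b3 - a3*b2)*e23
e12 coeff: (-3)*(-1) - 3*(-1) = 3 - (-3) = 6
e13 coeff: (-3)*5 - 2*(-1) = -15 - (-2) = -13
e23 coeff: 3*5 - 2*(-1) = 15 - (-2) = 17
|a wedge b|^2 = 6^2 + (-13)^2 + 17^2
= 36 + 169 + 289
= 494


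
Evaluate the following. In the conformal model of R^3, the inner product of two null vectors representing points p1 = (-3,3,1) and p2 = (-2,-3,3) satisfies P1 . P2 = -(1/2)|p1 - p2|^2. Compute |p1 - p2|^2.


p1 - p2 = (-1, 6, -2)
|p1 - p2|^2 = (-1)^2 + 6^2 + (-2)^2
= 1 + 36 + 4
= 41


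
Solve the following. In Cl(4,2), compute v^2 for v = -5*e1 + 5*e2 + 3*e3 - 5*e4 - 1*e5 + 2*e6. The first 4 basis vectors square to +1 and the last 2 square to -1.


v^2 = sum of c_i^2 * e_i^2
Positive signature terms (e_i^2 = +1): (-5)^2 + 5^2 + 3^2 + (-5)^2 = 84
Negative signature terms (e_j^2 = -1): (-1)^2 + 2^2 = 5
v^2 = 84 - 5 = 79


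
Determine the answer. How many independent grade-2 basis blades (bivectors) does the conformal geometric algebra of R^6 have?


The conformal model of R^6 uses Cl(7,1) with m = 6 + 2 = 8 generators.
Number of grade-2 blades = C(m, 2) = C(8, 2)
= 8*7/2 = 28


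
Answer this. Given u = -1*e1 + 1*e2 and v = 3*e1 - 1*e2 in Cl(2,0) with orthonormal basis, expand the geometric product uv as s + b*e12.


Expand: (-1*e1 + 1*e2)(3*e1 - 1*e2)
= (-1)*3*e1e1 + (-1)*(-1)*e1e2 + 1*3*e2e1 + 1*(-1)*e2e2
Using e1^2 = e2^2 = 1, e2e1 = -e1e2:
Scalar part s = (-1)*3 + 1*(-1) = -3 + (-1) = -4
Bivector part b = (-1)*(-1) - 1*3 = 1 - 3 = -2
uv = -4 - 2*e12


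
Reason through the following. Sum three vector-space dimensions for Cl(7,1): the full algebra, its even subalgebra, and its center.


n = 7 + 1 = 8
Total dim = 2^8 = 256
Even subalgebra dim = 2^7 = 128
n is even, so center dim = 1
Sum = 256 + 128 + 1 = 385


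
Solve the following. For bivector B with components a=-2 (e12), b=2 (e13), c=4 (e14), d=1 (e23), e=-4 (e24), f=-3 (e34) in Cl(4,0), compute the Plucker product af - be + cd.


Plucker relation: af - be + cd
a*f = (-2)*(-3) = 6
b*e = 2*(-4) = -8
c*d = 4*1 = 4
af - be + cd = 6 - (-8) + 4
= 18
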